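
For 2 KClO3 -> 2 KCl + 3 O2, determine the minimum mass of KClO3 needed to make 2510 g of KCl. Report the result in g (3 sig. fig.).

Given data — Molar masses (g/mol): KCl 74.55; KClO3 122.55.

n(KCl) = 2510 / 74.55 = 33.67 mol
n(KClO3) = (2/2) × 33.67 = 33.67 mol
mass = 33.67 × 122.55 = 4126 g

4130 g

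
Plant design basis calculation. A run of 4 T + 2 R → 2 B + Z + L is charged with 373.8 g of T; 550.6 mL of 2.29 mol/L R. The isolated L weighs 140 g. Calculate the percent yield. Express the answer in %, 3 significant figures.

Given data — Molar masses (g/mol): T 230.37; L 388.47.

88.8 %

n(T) = 373.8 / 230.37 = 1.623 mol
n(R) = 2.29 × 550.6/1000 = 1.261 mol
n/ν → T: 0.4058, R: 0.6305; T is limiting.
theoretical n(L) = (1/4) × 1.623 = 0.4058 mol → 157.6 g
% yield = 140 / 157.6 × 100 = 88.83 %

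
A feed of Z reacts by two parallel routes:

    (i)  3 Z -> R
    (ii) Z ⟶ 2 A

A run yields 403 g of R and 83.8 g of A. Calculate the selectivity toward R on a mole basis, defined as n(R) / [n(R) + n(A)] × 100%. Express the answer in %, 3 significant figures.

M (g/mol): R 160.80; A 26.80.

n(R) = 403 / 160.80 = 2.506 mol
n(A) = 83.8 / 26.80 = 3.127 mol
selectivity = 2.506/(2.506+3.127) × 100 = 44.49 %

44.5 %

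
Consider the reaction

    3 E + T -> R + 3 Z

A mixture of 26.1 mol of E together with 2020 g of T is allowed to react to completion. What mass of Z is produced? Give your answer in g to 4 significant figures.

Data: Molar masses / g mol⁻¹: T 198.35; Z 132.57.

3460 g

n(E) = 26.10 mol
n(T) = 2020 / 198.35 = 10.18 mol
n/ν for E = 26.10/3 = 8.700
n/ν for T = 10.18/1 = 10.18
Smallest n/ν is E → limiting reagent.
n(Z) = (3/3) × 26.10 = 26.10 mol
mass = 26.10 × 132.57 = 3460 g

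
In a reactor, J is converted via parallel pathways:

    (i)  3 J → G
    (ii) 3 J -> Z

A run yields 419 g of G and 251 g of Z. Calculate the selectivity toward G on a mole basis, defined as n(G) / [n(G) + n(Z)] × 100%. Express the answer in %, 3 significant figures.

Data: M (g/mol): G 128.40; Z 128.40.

62.5 %

n(G) = 419 / 128.40 = 3.263 mol
n(Z) = 251 / 128.40 = 1.955 mol
selectivity = 3.263/(3.263+1.955) × 100 = 62.53 %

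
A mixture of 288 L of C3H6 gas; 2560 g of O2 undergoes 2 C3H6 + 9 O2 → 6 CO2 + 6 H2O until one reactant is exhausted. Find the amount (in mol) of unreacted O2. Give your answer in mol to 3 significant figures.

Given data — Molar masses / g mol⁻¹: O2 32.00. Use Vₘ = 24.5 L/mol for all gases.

n(C3H6) = 288.0 / 24.5 = 11.76 mol
n(O2) = 2560 / 32.00 = 80.00 mol
n/ν for C3H6 = 11.76/2 = 5.880
n/ν for O2 = 80.00/9 = 8.889
Smallest n/ν is C3H6 → limiting reagent.
O2 consumed = (9/2) × 11.76 = 52.92 mol
O2 remaining = 80.00 − 52.92 = 27.08 mol

27.1 mol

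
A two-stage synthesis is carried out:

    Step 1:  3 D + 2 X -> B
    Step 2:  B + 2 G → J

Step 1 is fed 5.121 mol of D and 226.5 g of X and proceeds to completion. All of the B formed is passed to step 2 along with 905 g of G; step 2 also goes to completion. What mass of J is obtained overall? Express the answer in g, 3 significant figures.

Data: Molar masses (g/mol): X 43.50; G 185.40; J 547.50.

Step 1:
n(D) = 5.121 mol
n(X) = 226.5 / 43.50 = 5.207 mol
n/ν for D = 5.121/3 = 1.707
n/ν for X = 5.207/2 = 2.604
Smallest n/ν is D → limiting reagent.
n(B) produced = (1/3) × 5.121 = 1.707 mol
Step 2:
n(B) available = 1.707 mol
n(G) = 905.0 / 185.40 = 4.881 mol
n/ν for B = 1.707/1 = 1.707
n/ν for G = 4.881/2 = 2.441
Smallest n/ν is B → limiting reagent.
n(J) = (1/1) × 1.707 = 1.707 mol
mass = 1.707 × 547.50 = 934.6 g

935 g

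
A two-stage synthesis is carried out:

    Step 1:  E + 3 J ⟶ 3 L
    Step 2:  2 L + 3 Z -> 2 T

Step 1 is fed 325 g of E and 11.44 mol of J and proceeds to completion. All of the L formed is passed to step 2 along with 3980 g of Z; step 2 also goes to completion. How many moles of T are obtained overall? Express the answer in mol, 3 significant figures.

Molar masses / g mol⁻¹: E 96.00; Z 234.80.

10.2 mol

Step 1:
n(E) = 325.0 / 96.00 = 3.385 mol
n(J) = 11.44 mol
n/ν for E = 3.385/1 = 3.385
n/ν for J = 11.44/3 = 3.813
Smallest n/ν is E → limiting reagent.
n(L) produced = (3/1) × 3.385 = 10.16 mol
Step 2:
n(L) available = 10.16 mol
n(Z) = 3980 / 234.80 = 16.95 mol
n/ν for L = 10.16/2 = 5.080
n/ν for Z = 16.95/3 = 5.650
Smallest n/ν is L → limiting reagent.
n(T) = (2/2) × 10.16 = 10.16 mol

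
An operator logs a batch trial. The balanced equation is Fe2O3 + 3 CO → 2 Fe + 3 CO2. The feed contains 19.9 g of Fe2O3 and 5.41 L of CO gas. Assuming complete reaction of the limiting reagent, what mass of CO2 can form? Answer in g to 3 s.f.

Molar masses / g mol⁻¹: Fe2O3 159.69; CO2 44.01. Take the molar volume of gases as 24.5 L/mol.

9.72 g

n(Fe2O3) = 19.90 / 159.69 = 0.1246 mol
n(CO) = 5.410 / 24.5 = 0.2208 mol
n/ν for Fe2O3 = 0.1246/1 = 0.1246
n/ν for CO = 0.2208/3 = 0.07360
Smallest n/ν is CO → limiting reagent.
n(CO2) = (3/3) × 0.2208 = 0.2208 mol
mass = 0.2208 × 44.01 = 9.717 g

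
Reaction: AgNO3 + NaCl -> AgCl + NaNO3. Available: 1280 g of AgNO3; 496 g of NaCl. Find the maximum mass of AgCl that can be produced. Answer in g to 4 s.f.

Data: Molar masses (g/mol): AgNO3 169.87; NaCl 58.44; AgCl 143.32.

1080 g

n(AgNO3) = 1280 / 169.87 = 7.535 mol
n(NaCl) = 496.0 / 58.44 = 8.487 mol
n/ν for AgNO3 = 7.535/1 = 7.535
n/ν for NaCl = 8.487/1 = 8.487
Smallest n/ν is AgNO3 → limiting reagent.
n(AgCl) = (1/1) × 7.535 = 7.535 mol
mass = 7.535 × 143.32 = 1080 g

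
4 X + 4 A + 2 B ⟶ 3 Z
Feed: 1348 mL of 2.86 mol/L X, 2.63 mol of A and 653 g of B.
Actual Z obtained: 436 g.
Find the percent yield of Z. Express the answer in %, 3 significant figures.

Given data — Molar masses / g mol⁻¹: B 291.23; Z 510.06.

43.3 %

n(X) = 2.86 × 1348/1000 = 3.855 mol
n(A) = 2.630 mol
n(B) = 653.0 / 291.23 = 2.242 mol
n/ν → X: 0.9638, A: 0.6575, B: 1.121; A is limiting.
theoretical n(Z) = (3/4) × 2.630 = 1.973 mol → 1006 g
% yield = 436 / 1006 × 100 = 43.34 %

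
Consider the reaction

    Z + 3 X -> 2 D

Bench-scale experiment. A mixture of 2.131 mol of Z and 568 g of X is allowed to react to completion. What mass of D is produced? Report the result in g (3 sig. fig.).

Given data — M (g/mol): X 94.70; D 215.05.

860 g

n(Z) = 2.131 mol
n(X) = 568.0 / 94.70 = 5.998 mol
n/ν for Z = 2.131/1 = 2.131
n/ν for X = 5.998/3 = 1.999
Smallest n/ν is X → limiting reagent.
n(D) = (2/3) × 5.998 = 3.999 mol
mass = 3.999 × 215.05 = 860.0 g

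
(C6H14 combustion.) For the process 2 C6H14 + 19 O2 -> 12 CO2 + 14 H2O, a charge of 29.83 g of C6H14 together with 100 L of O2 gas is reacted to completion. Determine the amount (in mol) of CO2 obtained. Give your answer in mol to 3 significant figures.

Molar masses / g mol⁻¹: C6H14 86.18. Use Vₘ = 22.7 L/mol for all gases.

n(C6H14) = 29.83 / 86.18 = 0.3461 mol
n(O2) = 100.0 / 22.7 = 4.405 mol
n/ν → C6H14: 0.1731, O2: 0.2318; C6H14 is limiting.
n(CO2) = (12/2) × 0.3461 = 2.077 mol

2.08 mol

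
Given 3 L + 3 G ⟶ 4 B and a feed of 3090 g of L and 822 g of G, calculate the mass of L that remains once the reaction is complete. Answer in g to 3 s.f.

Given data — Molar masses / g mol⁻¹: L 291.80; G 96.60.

607 g

n(L) = 3090 / 291.80 = 10.59 mol
n(G) = 822.0 / 96.60 = 8.509 mol
n/ν for L = 10.59/3 = 3.530
n/ν for G = 8.509/3 = 2.836
Smallest n/ν is G → limiting reagent.
L consumed = (3/3) × 8.509 = 8.509 mol
L remaining = 10.59 − 8.509 = 2.081 mol
mass = 2.081 × 291.80 = 607.2 g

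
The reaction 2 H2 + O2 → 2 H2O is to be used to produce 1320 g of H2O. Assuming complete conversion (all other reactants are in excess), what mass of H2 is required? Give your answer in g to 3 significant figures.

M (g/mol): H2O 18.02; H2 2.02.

148 g

n(H2O) = 1320 / 18.02 = 73.25 mol
n(H2) = (2/2) × 73.25 = 73.25 mol
mass = 73.25 × 2.02 = 148.0 g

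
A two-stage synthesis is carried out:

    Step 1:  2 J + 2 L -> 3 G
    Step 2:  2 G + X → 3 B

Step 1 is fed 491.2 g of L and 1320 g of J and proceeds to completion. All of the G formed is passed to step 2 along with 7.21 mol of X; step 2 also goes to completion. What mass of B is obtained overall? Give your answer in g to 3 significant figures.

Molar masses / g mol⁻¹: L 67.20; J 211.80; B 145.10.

2030 g

Step 1:
n(L) = 491.2 / 67.20 = 7.310 mol
n(J) = 1320 / 211.80 = 6.232 mol
n/ν for L = 7.310/2 = 3.655
n/ν for J = 6.232/2 = 3.116
Smallest n/ν is J → limiting reagent.
n(G) produced = (3/2) × 6.232 = 9.348 mol
Step 2:
n(G) available = 9.348 mol
n(X) = 7.210 mol
n/ν for G = 9.348/2 = 4.674
n/ν for X = 7.210/1 = 7.210
Smallest n/ν is G → limiting reagent.
n(B) = (3/2) × 9.348 = 14.02 mol
mass = 14.02 × 145.10 = 2034 g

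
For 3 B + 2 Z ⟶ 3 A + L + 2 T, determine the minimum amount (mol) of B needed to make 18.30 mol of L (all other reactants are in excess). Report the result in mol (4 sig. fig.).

n(L) = 18.30 mol
n(B) = (3/1) × 18.30 = 54.90 mol

54.90 mol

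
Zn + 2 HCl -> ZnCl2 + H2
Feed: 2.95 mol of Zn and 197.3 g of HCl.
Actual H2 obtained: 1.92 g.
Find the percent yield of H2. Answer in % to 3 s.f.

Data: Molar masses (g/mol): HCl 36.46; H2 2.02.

35.1 %

n(Zn) = 2.950 mol
n(HCl) = 197.3 / 36.46 = 5.411 mol
n/ν for Zn = 2.950/1 = 2.950
n/ν for HCl = 5.411/2 = 2.706
Smallest n/ν is HCl → limiting reagent.
theoretical n(H2) = (1/2) × 5.411 = 2.706 mol → 5.466 g
% yield = 1.92 / 5.466 × 100 = 35.13 %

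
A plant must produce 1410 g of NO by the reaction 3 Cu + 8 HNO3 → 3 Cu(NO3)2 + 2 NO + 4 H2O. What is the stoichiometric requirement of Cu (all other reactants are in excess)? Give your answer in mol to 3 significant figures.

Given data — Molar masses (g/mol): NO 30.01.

70.5 mol

n(NO) = 1410 / 30.01 = 46.98 mol
n(Cu) = (3/2) × 46.98 = 70.47 mol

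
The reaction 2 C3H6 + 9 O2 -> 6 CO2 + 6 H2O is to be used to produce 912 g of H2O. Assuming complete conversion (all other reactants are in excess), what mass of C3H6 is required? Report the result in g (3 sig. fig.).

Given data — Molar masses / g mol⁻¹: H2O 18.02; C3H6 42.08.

n(H2O) = 912 / 18.02 = 50.61 mol
n(C3H6) = (2/6) × 50.61 = 16.87 mol
mass = 16.87 × 42.08 = 709.9 g

710 g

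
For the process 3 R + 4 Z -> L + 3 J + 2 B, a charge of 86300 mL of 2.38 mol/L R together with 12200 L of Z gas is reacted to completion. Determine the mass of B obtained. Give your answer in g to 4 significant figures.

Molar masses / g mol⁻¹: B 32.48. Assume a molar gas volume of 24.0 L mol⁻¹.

n(R) = 2.38 × 86300/1000 = 205.4 mol
n(Z) = 12200 / 24.0 = 508.3 mol
n/ν → R: 68.47, Z: 127.1; R is limiting.
n(B) = (2/3) × 205.4 = 136.9 mol
mass = 136.9 × 32.48 = 4447 g

4447 g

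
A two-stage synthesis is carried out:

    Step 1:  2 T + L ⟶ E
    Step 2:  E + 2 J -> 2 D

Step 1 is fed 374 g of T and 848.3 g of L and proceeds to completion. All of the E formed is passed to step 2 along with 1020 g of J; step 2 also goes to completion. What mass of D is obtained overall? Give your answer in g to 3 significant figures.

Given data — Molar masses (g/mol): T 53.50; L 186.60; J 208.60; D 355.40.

1740 g

Step 1:
n(T) = 374.0 / 53.50 = 6.991 mol
n(L) = 848.3 / 186.60 = 4.546 mol
n/ν → T: 3.496, L: 4.546; T is limiting.
n(E) produced = (1/2) × 6.991 = 3.496 mol
Step 2:
n(E) available = 3.496 mol
n(J) = 1020 / 208.60 = 4.890 mol
n/ν → E: 3.496, J: 2.445; J is limiting.
n(D) = (2/2) × 4.890 = 4.890 mol
mass = 4.890 × 355.40 = 1738 g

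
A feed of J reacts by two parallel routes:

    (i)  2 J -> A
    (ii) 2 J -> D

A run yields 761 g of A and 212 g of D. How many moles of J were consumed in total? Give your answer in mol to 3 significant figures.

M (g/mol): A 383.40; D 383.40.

n(A) = 761 / 383.40 = 1.985 mol
n(D) = 212 / 383.40 = 0.5529 mol
n(J) via (i) = (2/1)×1.985 = 3.970 mol
n(J) via (ii) = (2/1)×0.5529 = 1.106 mol
total n(J) = 3.970 + 1.106 = 5.076 mol

5.08 mol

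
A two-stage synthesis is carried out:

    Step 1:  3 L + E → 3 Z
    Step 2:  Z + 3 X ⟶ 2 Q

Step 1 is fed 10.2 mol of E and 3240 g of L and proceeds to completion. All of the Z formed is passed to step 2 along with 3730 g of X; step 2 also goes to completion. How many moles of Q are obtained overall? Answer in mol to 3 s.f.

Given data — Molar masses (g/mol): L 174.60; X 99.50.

25.0 mol

Step 1:
n(E) = 10.20 mol
n(L) = 3240 / 174.60 = 18.56 mol
n/ν for E = 10.20/1 = 10.20
n/ν for L = 18.56/3 = 6.187
Smallest n/ν is L → limiting reagent.
n(Z) produced = (3/3) × 18.56 = 18.56 mol
Step 2:
n(Z) available = 18.56 mol
n(X) = 3730 / 99.50 = 37.49 mol
n/ν for Z = 18.56/1 = 18.56
n/ν for X = 37.49/3 = 12.50
Smallest n/ν is X → limiting reagent.
n(Q) = (2/3) × 37.49 = 24.99 mol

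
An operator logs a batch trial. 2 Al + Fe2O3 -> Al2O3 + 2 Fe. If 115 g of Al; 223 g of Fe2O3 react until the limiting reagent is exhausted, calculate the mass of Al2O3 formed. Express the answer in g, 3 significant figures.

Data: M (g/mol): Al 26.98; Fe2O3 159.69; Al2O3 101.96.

n(Al) = 115.0 / 26.98 = 4.262 mol
n(Fe2O3) = 223.0 / 159.69 = 1.396 mol
n/ν for Al = 4.262/2 = 2.131
n/ν for Fe2O3 = 1.396/1 = 1.396
Smallest n/ν is Fe2O3 → limiting reagent.
n(Al2O3) = (1/1) × 1.396 = 1.396 mol
mass = 1.396 × 101.96 = 142.3 g

142 g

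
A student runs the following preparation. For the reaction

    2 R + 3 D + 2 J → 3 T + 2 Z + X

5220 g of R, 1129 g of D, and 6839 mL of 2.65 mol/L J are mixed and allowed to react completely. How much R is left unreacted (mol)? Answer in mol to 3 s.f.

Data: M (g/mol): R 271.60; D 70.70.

8.57 mol

n(R) = 5220 / 271.60 = 19.22 mol
n(D) = 1129 / 70.70 = 15.97 mol
n(J) = 2.65 × 6839/1000 = 18.12 mol
n/ν for R = 19.22/2 = 9.610
n/ν for D = 15.97/3 = 5.323
n/ν for J = 18.12/2 = 9.060
Smallest n/ν is D → limiting reagent.
R consumed = (2/3) × 15.97 = 10.65 mol
R remaining = 19.22 − 10.65 = 8.570 mol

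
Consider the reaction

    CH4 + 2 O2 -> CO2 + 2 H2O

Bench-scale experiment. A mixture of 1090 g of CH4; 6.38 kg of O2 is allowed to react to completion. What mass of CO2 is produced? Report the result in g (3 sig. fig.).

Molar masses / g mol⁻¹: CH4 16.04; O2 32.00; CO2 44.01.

2990 g

n(CH4) = 1090 / 16.04 = 67.96 mol
n(O2) = 6.380×1000 / 32.00 = 199.4 mol
n/ν for CH4 = 67.96/1 = 67.96
n/ν for O2 = 199.4/2 = 99.70
Smallest n/ν is CH4 → limiting reagent.
n(CO2) = (1/1) × 67.96 = 67.96 mol
mass = 67.96 × 44.01 = 2991 g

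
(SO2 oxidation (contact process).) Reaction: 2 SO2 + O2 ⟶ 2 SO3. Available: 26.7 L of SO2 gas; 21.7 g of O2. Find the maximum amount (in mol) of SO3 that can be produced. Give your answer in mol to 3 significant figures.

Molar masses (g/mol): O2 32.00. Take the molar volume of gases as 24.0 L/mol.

1.11 mol

n(SO2) = 26.70 / 24.0 = 1.113 mol
n(O2) = 21.70 / 32.00 = 0.6781 mol
n/ν for SO2 = 1.113/2 = 0.5565
n/ν for O2 = 0.6781/1 = 0.6781
Smallest n/ν is SO2 → limiting reagent.
n(SO3) = (2/2) × 1.113 = 1.113 mol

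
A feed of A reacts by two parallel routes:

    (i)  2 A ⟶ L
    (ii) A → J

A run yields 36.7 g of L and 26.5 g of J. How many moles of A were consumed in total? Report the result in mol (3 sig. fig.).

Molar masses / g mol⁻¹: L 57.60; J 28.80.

n(L) = 36.7 / 57.60 = 0.6372 mol
n(J) = 26.5 / 28.80 = 0.9201 mol
n(A) via (i) = (2/1)×0.6372 = 1.274 mol
n(A) via (ii) = (1/1)×0.9201 = 0.9201 mol
total n(A) = 1.274 + 0.9201 = 2.194 mol

2.19 mol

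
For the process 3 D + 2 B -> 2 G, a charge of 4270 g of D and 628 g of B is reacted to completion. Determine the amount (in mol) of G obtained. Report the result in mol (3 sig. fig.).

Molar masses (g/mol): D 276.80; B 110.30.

n(D) = 4270 / 276.80 = 15.43 mol
n(B) = 628.0 / 110.30 = 5.694 mol
n/ν → D: 5.143, B: 2.847; B is limiting.
n(G) = (2/2) × 5.694 = 5.694 mol

5.69 mol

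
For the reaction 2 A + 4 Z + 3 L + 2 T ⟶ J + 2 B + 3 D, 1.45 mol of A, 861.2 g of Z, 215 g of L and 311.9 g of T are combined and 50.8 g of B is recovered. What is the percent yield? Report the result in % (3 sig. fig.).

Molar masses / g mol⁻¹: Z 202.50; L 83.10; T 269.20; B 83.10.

n(A) = 1.450 mol
n(Z) = 861.2 / 202.50 = 4.253 mol
n(L) = 215.0 / 83.10 = 2.587 mol
n(T) = 311.9 / 269.20 = 1.159 mol
n/ν → A: 0.7250, Z: 1.063, L: 0.8623, T: 0.5795; T is limiting.
theoretical n(B) = (2/2) × 1.159 = 1.159 mol → 96.31 g
% yield = 50.8 / 96.31 × 100 = 52.75 %

52.8 %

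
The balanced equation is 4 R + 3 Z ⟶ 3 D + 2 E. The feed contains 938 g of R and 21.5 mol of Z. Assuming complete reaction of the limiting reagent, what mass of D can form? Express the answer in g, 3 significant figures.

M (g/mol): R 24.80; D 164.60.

n(R) = 938.0 / 24.80 = 37.82 mol
n(Z) = 21.50 mol
n/ν → R: 9.455, Z: 7.167; Z is limiting.
n(D) = (3/3) × 21.50 = 21.50 mol
mass = 21.50 × 164.60 = 3539 g

3540 g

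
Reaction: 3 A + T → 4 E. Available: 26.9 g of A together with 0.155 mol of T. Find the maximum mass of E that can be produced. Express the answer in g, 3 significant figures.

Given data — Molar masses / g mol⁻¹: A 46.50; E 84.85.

n(A) = 26.90 / 46.50 = 0.5785 mol
n(T) = 0.1550 mol
n/ν for A = 0.5785/3 = 0.1928
n/ν for T = 0.1550/1 = 0.1550
Smallest n/ν is T → limiting reagent.
n(E) = (4/1) × 0.1550 = 0.6200 mol
mass = 0.6200 × 84.85 = 52.61 g

52.6 g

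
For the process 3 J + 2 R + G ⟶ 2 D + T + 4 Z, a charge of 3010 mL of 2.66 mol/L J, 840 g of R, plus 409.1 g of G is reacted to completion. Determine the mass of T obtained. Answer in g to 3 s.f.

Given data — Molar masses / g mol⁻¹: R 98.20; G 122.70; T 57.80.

n(J) = 2.66 × 3010/1000 = 8.007 mol
n(R) = 840.0 / 98.20 = 8.554 mol
n(G) = 409.1 / 122.70 = 3.334 mol
n/ν → J: 2.669, R: 4.277, G: 3.334; J is limiting.
n(T) = (1/3) × 8.007 = 2.669 mol
mass = 2.669 × 57.80 = 154.3 g

154 g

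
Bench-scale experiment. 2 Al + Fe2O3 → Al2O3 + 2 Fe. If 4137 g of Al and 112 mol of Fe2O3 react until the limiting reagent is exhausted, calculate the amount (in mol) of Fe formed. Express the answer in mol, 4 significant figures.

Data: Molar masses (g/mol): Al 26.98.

153.3 mol

n(Al) = 4137 / 26.98 = 153.3 mol
n(Fe2O3) = 112.0 mol
n/ν for Al = 153.3/2 = 76.65
n/ν for Fe2O3 = 112.0/1 = 112.0
Smallest n/ν is Al → limiting reagent.
n(Fe) = (2/2) × 153.3 = 153.3 mol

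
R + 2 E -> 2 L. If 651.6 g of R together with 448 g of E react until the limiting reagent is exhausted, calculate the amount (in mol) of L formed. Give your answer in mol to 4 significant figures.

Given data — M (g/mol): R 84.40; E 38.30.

n(R) = 651.6 / 84.40 = 7.720 mol
n(E) = 448.0 / 38.30 = 11.70 mol
n/ν → R: 7.720, E: 5.850; E is limiting.
n(L) = (2/2) × 11.70 = 11.70 mol

11.70 mol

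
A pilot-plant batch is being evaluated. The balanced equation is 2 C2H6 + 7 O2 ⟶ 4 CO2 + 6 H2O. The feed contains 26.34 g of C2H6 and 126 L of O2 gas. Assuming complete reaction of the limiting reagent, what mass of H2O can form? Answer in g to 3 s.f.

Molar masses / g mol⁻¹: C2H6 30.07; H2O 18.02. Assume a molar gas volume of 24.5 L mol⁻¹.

47.4 g

n(C2H6) = 26.34 / 30.07 = 0.8760 mol
n(O2) = 126.0 / 24.5 = 5.143 mol
n/ν for C2H6 = 0.8760/2 = 0.4380
n/ν for O2 = 5.143/7 = 0.7347
Smallest n/ν is C2H6 → limiting reagent.
n(H2O) = (6/2) × 0.8760 = 2.628 mol
mass = 2.628 × 18.02 = 47.36 g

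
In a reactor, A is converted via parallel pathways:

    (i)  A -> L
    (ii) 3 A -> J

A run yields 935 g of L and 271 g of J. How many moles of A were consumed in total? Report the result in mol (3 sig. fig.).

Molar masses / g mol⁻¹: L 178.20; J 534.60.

6.77 mol

n(L) = 935 / 178.20 = 5.247 mol
n(J) = 271 / 534.60 = 0.5069 mol
n(A) via (i) = (1/1)×5.247 = 5.247 mol
n(A) via (ii) = (3/1)×0.5069 = 1.521 mol
total n(A) = 5.247 + 1.521 = 6.768 mol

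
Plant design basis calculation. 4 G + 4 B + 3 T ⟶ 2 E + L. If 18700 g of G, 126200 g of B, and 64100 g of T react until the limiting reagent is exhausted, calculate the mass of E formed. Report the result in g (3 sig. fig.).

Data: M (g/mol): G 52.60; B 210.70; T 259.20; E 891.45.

147000 g

n(G) = 18700 / 52.60 = 355.5 mol
n(B) = 126200 / 210.70 = 599.0 mol
n(T) = 64100 / 259.20 = 247.3 mol
n/ν → G: 88.88, B: 149.8, T: 82.43; T is limiting.
n(E) = (2/3) × 247.3 = 164.9 mol
mass = 164.9 × 891.45 = 147000 g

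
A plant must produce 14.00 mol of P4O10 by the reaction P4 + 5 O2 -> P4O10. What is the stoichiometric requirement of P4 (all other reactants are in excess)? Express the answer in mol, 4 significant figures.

14.00 mol

n(P4O10) = 14.00 mol
n(P4) = (1/1) × 14.00 = 14.00 mol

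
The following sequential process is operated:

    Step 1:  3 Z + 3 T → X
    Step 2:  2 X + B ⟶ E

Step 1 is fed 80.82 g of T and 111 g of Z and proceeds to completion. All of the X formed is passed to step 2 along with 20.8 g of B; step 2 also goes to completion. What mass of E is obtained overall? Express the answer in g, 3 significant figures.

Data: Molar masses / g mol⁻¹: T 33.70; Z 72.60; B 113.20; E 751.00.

Step 1:
n(T) = 80.82 / 33.70 = 2.398 mol
n(Z) = 111.0 / 72.60 = 1.529 mol
n/ν for T = 2.398/3 = 0.7993
n/ν for Z = 1.529/3 = 0.5097
Smallest n/ν is Z → limiting reagent.
n(X) produced = (1/3) × 1.529 = 0.5097 mol
Step 2:
n(X) available = 0.5097 mol
n(B) = 20.80 / 113.20 = 0.1837 mol
n/ν for X = 0.5097/2 = 0.2549
n/ν for B = 0.1837/1 = 0.1837
Smallest n/ν is B → limiting reagent.
n(E) = (1/1) × 0.1837 = 0.1837 mol
mass = 0.1837 × 751.00 = 138.0 g

138 g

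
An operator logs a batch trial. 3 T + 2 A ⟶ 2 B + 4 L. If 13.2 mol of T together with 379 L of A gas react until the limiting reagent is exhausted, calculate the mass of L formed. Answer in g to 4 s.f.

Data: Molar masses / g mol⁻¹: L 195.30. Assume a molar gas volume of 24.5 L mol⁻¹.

3437 g

n(T) = 13.20 mol
n(A) = 379.0 / 24.5 = 15.47 mol
n/ν for T = 13.20/3 = 4.400
n/ν for A = 15.47/2 = 7.735
Smallest n/ν is T → limiting reagent.
n(L) = (4/3) × 13.20 = 17.60 mol
mass = 17.60 × 195.30 = 3437 g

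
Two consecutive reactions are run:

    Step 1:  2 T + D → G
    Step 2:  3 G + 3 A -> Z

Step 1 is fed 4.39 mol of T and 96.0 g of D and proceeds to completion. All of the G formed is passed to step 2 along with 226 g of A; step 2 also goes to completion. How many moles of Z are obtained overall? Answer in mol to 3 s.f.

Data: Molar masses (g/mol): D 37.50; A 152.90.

Step 1:
n(T) = 4.390 mol
n(D) = 96.00 / 37.50 = 2.560 mol
n/ν → T: 2.195, D: 2.560; T is limiting.
n(G) produced = (1/2) × 4.390 = 2.195 mol
Step 2:
n(G) available = 2.195 mol
n(A) = 226.0 / 152.90 = 1.478 mol
n/ν → G: 0.7317, A: 0.4927; A is limiting.
n(Z) = (1/3) × 1.478 = 0.4927 mol

0.493 mol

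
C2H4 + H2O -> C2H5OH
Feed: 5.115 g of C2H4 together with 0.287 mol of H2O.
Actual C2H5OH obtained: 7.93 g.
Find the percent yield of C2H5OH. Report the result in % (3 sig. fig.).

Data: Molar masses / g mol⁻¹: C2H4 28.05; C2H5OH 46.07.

94.4 %

n(C2H4) = 5.115 / 28.05 = 0.1824 mol
n(H2O) = 0.2870 mol
n/ν for C2H4 = 0.1824/1 = 0.1824
n/ν for H2O = 0.2870/1 = 0.2870
Smallest n/ν is C2H4 → limiting reagent.
theoretical n(C2H5OH) = (1/1) × 0.1824 = 0.1824 mol → 8.403 g
% yield = 7.93 / 8.403 × 100 = 94.37 %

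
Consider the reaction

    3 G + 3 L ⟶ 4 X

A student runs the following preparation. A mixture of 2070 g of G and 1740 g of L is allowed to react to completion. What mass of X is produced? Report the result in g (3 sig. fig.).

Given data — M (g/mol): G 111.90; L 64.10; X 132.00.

n(G) = 2070 / 111.90 = 18.50 mol
n(L) = 1740 / 64.10 = 27.15 mol
n/ν for G = 18.50/3 = 6.167
n/ν for L = 27.15/3 = 9.050
Smallest n/ν is G → limiting reagent.
n(X) = (4/3) × 18.50 = 24.67 mol
mass = 24.67 × 132.00 = 3256 g

3260 g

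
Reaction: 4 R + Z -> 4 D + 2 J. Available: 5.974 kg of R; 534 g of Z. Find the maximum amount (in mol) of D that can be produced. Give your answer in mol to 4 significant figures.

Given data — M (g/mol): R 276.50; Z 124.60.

n(R) = 5.974×1000 / 276.50 = 21.61 mol
n(Z) = 534.0 / 124.60 = 4.286 mol
n/ν for R = 21.61/4 = 5.403
n/ν for Z = 4.286/1 = 4.286
Smallest n/ν is Z → limiting reagent.
n(D) = (4/1) × 4.286 = 17.14 mol

17.14 mol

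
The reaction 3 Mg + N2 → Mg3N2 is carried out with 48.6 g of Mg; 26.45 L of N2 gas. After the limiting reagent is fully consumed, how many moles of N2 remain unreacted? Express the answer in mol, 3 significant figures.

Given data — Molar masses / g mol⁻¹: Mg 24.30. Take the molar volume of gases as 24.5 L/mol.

n(Mg) = 48.60 / 24.30 = 2.000 mol
n(N2) = 26.45 / 24.5 = 1.080 mol
n/ν → Mg: 0.6667, N2: 1.080; Mg is limiting.
N2 consumed = (1/3) × 2.000 = 0.6667 mol
N2 remaining = 1.080 − 0.6667 = 0.4133 mol

0.413 mol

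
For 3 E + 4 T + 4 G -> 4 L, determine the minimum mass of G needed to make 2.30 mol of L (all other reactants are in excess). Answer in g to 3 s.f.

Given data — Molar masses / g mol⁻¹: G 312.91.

720 g

n(L) = 2.300 mol
n(G) = (4/4) × 2.300 = 2.300 mol
mass = 2.300 × 312.91 = 719.7 g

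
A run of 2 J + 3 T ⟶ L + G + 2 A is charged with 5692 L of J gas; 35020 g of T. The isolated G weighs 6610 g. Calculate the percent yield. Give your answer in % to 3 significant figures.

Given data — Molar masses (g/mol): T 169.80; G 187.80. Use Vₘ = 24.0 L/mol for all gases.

51.2 %

n(J) = 5692 / 24.0 = 237.2 mol
n(T) = 35020 / 169.80 = 206.2 mol
n/ν → J: 118.6, T: 68.73; T is limiting.
theoretical n(G) = (1/3) × 206.2 = 68.73 mol → 12910 g
% yield = 6610 / 12910 × 100 = 51.20 %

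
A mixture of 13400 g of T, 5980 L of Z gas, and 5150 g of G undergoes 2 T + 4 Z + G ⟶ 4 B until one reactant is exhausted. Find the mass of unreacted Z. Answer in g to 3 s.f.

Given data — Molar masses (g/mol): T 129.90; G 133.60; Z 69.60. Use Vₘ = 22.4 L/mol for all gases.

7850 g

n(T) = 13400 / 129.90 = 103.2 mol
n(Z) = 5980 / 22.4 = 267.0 mol
n(G) = 5150 / 133.60 = 38.55 mol
n/ν → T: 51.60, Z: 66.75, G: 38.55; G is limiting.
Z consumed = (4/1) × 38.55 = 154.2 mol
Z remaining = 267.0 − 154.2 = 112.8 mol
mass = 112.8 × 69.60 = 7851 g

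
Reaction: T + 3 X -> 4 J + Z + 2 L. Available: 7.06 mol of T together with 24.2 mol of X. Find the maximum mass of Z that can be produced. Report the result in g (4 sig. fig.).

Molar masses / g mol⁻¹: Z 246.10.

n(T) = 7.060 mol
n(X) = 24.20 mol
n/ν for T = 7.060/1 = 7.060
n/ν for X = 24.20/3 = 8.067
Smallest n/ν is T → limiting reagent.
n(Z) = (1/1) × 7.060 = 7.060 mol
mass = 7.060 × 246.10 = 1737 g

1737 g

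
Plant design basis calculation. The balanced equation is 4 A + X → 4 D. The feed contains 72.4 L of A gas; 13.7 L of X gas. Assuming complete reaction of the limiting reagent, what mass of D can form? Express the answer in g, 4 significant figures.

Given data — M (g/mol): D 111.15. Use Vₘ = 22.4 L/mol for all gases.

271.9 g

n(A) = 72.40 / 22.4 = 3.232 mol
n(X) = 13.70 / 22.4 = 0.6116 mol
n/ν for A = 3.232/4 = 0.8080
n/ν for X = 0.6116/1 = 0.6116
Smallest n/ν is X → limiting reagent.
n(D) = (4/1) × 0.6116 = 2.446 mol
mass = 2.446 × 111.15 = 271.9 g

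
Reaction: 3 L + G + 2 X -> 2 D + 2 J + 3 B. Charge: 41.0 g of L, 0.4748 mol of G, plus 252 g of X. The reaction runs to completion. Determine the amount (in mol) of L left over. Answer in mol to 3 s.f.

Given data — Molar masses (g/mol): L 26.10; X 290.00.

0.267 mol

n(L) = 41.00 / 26.10 = 1.571 mol
n(G) = 0.4748 mol
n(X) = 252.0 / 290.00 = 0.8690 mol
n/ν for L = 1.571/3 = 0.5237
n/ν for G = 0.4748/1 = 0.4748
n/ν for X = 0.8690/2 = 0.4345
Smallest n/ν is X → limiting reagent.
L consumed = (3/2) × 0.8690 = 1.304 mol
L remaining = 1.571 − 1.304 = 0.2670 mol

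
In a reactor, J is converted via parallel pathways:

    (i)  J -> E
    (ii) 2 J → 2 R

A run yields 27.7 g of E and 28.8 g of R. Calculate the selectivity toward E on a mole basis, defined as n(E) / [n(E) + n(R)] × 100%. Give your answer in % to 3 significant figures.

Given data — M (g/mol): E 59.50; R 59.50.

n(E) = 27.7 / 59.50 = 0.4655 mol
n(R) = 28.8 / 59.50 = 0.4840 mol
selectivity = 0.4655/(0.4655+0.4840) × 100 = 49.03 %

49.0 %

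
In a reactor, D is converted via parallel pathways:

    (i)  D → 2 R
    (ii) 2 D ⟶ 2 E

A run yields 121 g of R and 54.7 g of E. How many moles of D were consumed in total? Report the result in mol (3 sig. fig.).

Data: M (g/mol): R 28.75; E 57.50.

n(R) = 121 / 28.75 = 4.209 mol
n(E) = 54.7 / 57.50 = 0.9513 mol
n(D) via (i) = (1/2)×4.209 = 2.105 mol
n(D) via (ii) = (2/2)×0.9513 = 0.9513 mol
total n(D) = 2.105 + 0.9513 = 3.056 mol

3.06 mol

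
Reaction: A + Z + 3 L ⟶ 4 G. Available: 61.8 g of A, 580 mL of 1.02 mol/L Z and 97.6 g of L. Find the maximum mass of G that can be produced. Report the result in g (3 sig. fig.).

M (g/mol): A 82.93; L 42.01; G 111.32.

n(A) = 61.80 / 82.93 = 0.7452 mol
n(Z) = 1.02 × 580.0/1000 = 0.5916 mol
n(L) = 97.60 / 42.01 = 2.323 mol
n/ν for A = 0.7452/1 = 0.7452
n/ν for Z = 0.5916/1 = 0.5916
n/ν for L = 2.323/3 = 0.7743
Smallest n/ν is Z → limiting reagent.
n(G) = (4/1) × 0.5916 = 2.366 mol
mass = 2.366 × 111.32 = 263.4 g

263 g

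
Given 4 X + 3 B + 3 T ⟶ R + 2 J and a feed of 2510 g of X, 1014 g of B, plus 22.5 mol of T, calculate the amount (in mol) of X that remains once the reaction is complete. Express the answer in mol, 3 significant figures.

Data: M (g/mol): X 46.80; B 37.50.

23.6 mol

n(X) = 2510 / 46.80 = 53.63 mol
n(B) = 1014 / 37.50 = 27.04 mol
n(T) = 22.50 mol
n/ν → X: 13.41, B: 9.013, T: 7.500; T is limiting.
X consumed = (4/3) × 22.50 = 30.00 mol
X remaining = 53.63 − 30.00 = 23.63 mol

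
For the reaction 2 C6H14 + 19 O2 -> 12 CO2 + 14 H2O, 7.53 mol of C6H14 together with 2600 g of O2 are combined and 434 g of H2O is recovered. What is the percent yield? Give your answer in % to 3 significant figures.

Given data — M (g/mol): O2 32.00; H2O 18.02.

n(C6H14) = 7.530 mol
n(O2) = 2600 / 32.00 = 81.25 mol
n/ν for C6H14 = 7.530/2 = 3.765
n/ν for O2 = 81.25/19 = 4.276
Smallest n/ν is C6H14 → limiting reagent.
theoretical n(H2O) = (14/2) × 7.530 = 52.71 mol → 949.8 g
% yield = 434 / 949.8 × 100 = 45.69 %

45.7 %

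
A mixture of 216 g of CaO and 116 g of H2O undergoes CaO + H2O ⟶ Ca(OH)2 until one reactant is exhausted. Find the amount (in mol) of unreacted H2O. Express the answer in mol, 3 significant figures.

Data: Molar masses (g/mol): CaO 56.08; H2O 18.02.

n(CaO) = 216.0 / 56.08 = 3.852 mol
n(H2O) = 116.0 / 18.02 = 6.437 mol
n/ν → CaO: 3.852, H2O: 6.437; CaO is limiting.
H2O consumed = (1/1) × 3.852 = 3.852 mol
H2O remaining = 6.437 − 3.852 = 2.585 mol

2.59 mol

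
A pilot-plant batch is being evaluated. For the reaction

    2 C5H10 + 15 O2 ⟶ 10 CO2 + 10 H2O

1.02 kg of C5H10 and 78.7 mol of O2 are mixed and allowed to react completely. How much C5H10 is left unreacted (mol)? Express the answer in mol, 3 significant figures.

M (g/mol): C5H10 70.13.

n(C5H10) = 1.020×1000 / 70.13 = 14.54 mol
n(O2) = 78.70 mol
n/ν → C5H10: 7.270, O2: 5.247; O2 is limiting.
C5H10 consumed = (2/15) × 78.70 = 10.49 mol
C5H10 remaining = 14.54 − 10.49 = 4.050 mol

4.05 mol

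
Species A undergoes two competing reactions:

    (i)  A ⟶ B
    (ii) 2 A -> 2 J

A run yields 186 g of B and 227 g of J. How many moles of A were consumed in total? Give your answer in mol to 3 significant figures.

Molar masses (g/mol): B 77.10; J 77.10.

5.36 mol

n(B) = 186 / 77.10 = 2.412 mol
n(J) = 227 / 77.10 = 2.944 mol
n(A) via (i) = (1/1)×2.412 = 2.412 mol
n(A) via (ii) = (2/2)×2.944 = 2.944 mol
total n(A) = 2.412 + 2.944 = 5.356 mol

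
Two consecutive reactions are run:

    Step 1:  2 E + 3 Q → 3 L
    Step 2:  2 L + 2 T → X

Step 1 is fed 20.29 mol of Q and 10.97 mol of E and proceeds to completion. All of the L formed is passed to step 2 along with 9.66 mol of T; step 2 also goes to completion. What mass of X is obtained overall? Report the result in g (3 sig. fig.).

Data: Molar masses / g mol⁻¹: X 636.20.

Step 1:
n(Q) = 20.29 mol
n(E) = 10.97 mol
n/ν for Q = 20.29/3 = 6.763
n/ν for E = 10.97/2 = 5.485
Smallest n/ν is E → limiting reagent.
n(L) produced = (3/2) × 10.97 = 16.46 mol
Step 2:
n(L) available = 16.46 mol
n(T) = 9.660 mol
n/ν for L = 16.46/2 = 8.230
n/ν for T = 9.660/2 = 4.830
Smallest n/ν is T → limiting reagent.
n(X) = (1/2) × 9.660 = 4.830 mol
mass = 4.830 × 636.20 = 3073 g

3070 g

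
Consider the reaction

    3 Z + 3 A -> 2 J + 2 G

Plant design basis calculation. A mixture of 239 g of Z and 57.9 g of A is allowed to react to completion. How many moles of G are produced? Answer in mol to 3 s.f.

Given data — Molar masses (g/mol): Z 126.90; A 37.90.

1.02 mol

n(Z) = 239.0 / 126.90 = 1.883 mol
n(A) = 57.90 / 37.90 = 1.528 mol
n/ν for Z = 1.883/3 = 0.6277
n/ν for A = 1.528/3 = 0.5093
Smallest n/ν is A → limiting reagent.
n(G) = (2/3) × 1.528 = 1.019 mol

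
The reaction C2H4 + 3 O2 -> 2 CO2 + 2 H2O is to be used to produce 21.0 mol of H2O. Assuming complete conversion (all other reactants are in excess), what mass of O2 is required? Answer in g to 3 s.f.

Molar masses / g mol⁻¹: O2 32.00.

n(H2O) = 21.00 mol
n(O2) = (3/2) × 21.00 = 31.50 mol
mass = 31.50 × 32.00 = 1008 g

1010 g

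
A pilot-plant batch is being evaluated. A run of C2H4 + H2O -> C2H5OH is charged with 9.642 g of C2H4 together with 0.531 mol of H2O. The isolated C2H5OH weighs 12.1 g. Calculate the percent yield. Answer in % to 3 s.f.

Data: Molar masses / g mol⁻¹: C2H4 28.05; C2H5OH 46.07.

76.4 %

n(C2H4) = 9.642 / 28.05 = 0.3437 mol
n(H2O) = 0.5310 mol
n/ν for C2H4 = 0.3437/1 = 0.3437
n/ν for H2O = 0.5310/1 = 0.5310
Smallest n/ν is C2H4 → limiting reagent.
theoretical n(C2H5OH) = (1/1) × 0.3437 = 0.3437 mol → 15.83 g
% yield = 12.1 / 15.83 × 100 = 76.44 %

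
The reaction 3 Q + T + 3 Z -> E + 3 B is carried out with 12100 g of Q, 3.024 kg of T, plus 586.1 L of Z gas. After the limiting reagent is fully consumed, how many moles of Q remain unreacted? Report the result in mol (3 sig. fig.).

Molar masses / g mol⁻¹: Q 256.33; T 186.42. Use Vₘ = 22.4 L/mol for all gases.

n(Q) = 12100 / 256.33 = 47.20 mol
n(T) = 3.024×1000 / 186.42 = 16.22 mol
n(Z) = 586.1 / 22.4 = 26.17 mol
n/ν for Q = 47.20/3 = 15.73
n/ν for T = 16.22/1 = 16.22
n/ν for Z = 26.17/3 = 8.723
Smallest n/ν is Z → limiting reagent.
Q consumed = (3/3) × 26.17 = 26.17 mol
Q remaining = 47.20 − 26.17 = 21.03 mol

21.0 mol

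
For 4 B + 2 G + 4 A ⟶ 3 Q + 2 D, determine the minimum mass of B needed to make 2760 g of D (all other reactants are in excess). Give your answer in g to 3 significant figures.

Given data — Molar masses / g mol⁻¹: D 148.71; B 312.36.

11600 g

n(D) = 2760 / 148.71 = 18.56 mol
n(B) = (4/2) × 18.56 = 37.12 mol
mass = 37.12 × 312.36 = 11590 g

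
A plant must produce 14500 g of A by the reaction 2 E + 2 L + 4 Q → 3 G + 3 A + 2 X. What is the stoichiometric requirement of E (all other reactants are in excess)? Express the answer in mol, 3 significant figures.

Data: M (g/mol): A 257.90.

37.5 mol

n(A) = 14500 / 257.90 = 56.22 mol
n(E) = (2/3) × 56.22 = 37.48 mol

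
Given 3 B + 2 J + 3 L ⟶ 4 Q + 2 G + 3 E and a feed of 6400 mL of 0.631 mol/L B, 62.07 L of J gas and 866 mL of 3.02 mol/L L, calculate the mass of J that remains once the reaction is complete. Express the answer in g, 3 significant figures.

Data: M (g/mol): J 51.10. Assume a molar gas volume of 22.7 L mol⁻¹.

n(B) = 0.631 × 6400/1000 = 4.038 mol
n(J) = 62.07 / 22.7 = 2.734 mol
n(L) = 3.02 × 866.0/1000 = 2.615 mol
n/ν → B: 1.346, J: 1.367, L: 0.8717; L is limiting.
J consumed = (2/3) × 2.615 = 1.743 mol
J remaining = 2.734 − 1.743 = 0.9910 mol
mass = 0.9910 × 51.10 = 50.64 g

50.6 g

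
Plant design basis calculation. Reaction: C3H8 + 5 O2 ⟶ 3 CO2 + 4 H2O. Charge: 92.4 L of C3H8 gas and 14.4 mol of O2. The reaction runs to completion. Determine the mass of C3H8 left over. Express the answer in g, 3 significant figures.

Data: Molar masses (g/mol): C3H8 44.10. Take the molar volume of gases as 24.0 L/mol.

n(C3H8) = 92.40 / 24.0 = 3.850 mol
n(O2) = 14.40 mol
n/ν for C3H8 = 3.850/1 = 3.850
n/ν for O2 = 14.40/5 = 2.880
Smallest n/ν is O2 → limiting reagent.
C3H8 consumed = (1/5) × 14.40 = 2.880 mol
C3H8 remaining = 3.850 − 2.880 = 0.9700 mol
mass = 0.9700 × 44.10 = 42.78 g

42.8 g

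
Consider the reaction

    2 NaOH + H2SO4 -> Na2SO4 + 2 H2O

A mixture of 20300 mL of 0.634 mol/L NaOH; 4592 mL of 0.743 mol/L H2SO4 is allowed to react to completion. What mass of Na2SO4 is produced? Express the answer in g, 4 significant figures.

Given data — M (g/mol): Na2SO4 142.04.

n(NaOH) = 0.634 × 20300/1000 = 12.87 mol
n(H2SO4) = 0.743 × 4592/1000 = 3.412 mol
n/ν for NaOH = 12.87/2 = 6.435
n/ν for H2SO4 = 3.412/1 = 3.412
Smallest n/ν is H2SO4 → limiting reagent.
n(Na2SO4) = (1/1) × 3.412 = 3.412 mol
mass = 3.412 × 142.04 = 484.6 g

484.6 g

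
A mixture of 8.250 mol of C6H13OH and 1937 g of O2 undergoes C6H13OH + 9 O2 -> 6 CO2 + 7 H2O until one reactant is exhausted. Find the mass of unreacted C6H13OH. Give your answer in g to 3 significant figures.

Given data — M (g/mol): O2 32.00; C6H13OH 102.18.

n(C6H13OH) = 8.250 mol
n(O2) = 1937 / 32.00 = 60.53 mol
n/ν for C6H13OH = 8.250/1 = 8.250
n/ν for O2 = 60.53/9 = 6.726
Smallest n/ν is O2 → limiting reagent.
C6H13OH consumed = (1/9) × 60.53 = 6.726 mol
C6H13OH remaining = 8.250 − 6.726 = 1.524 mol
mass = 1.524 × 102.18 = 155.7 g

156 g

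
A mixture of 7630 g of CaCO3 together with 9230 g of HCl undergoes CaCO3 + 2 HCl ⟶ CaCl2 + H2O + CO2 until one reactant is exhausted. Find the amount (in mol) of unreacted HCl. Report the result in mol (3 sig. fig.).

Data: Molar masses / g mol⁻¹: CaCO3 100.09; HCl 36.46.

n(CaCO3) = 7630 / 100.09 = 76.23 mol
n(HCl) = 9230 / 36.46 = 253.2 mol
n/ν for CaCO3 = 76.23/1 = 76.23
n/ν for HCl = 253.2/2 = 126.6
Smallest n/ν is CaCO3 → limiting reagent.
HCl consumed = (2/1) × 76.23 = 152.5 mol
HCl remaining = 253.2 − 152.5 = 100.7 mol

101 mol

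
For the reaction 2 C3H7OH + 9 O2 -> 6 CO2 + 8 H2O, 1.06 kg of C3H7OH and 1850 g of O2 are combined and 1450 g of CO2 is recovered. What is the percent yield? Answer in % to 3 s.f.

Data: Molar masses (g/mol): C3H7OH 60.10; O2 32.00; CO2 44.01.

n(C3H7OH) = 1.060×1000 / 60.10 = 17.64 mol
n(O2) = 1850 / 32.00 = 57.81 mol
n/ν → C3H7OH: 8.820, O2: 6.423; O2 is limiting.
theoretical n(CO2) = (6/9) × 57.81 = 38.54 mol → 1696 g
% yield = 1450 / 1696 × 100 = 85.50 %

85.5 %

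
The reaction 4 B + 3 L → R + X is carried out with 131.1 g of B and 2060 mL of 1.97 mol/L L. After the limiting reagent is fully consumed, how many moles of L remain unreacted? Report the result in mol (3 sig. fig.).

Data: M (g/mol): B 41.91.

1.71 mol

n(B) = 131.1 / 41.91 = 3.128 mol
n(L) = 1.97 × 2060/1000 = 4.058 mol
n/ν for B = 3.128/4 = 0.7820
n/ν for L = 4.058/3 = 1.353
Smallest n/ν is B → limiting reagent.
L consumed = (3/4) × 3.128 = 2.346 mol
L remaining = 4.058 − 2.346 = 1.712 mol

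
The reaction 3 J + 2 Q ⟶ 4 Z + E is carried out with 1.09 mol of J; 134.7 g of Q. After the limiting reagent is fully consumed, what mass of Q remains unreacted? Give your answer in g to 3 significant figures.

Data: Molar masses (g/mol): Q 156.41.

n(J) = 1.090 mol
n(Q) = 134.7 / 156.41 = 0.8612 mol
n/ν for J = 1.090/3 = 0.3633
n/ν for Q = 0.8612/2 = 0.4306
Smallest n/ν is J → limiting reagent.
Q consumed = (2/3) × 1.090 = 0.7267 mol
Q remaining = 0.8612 − 0.7267 = 0.1345 mol
mass = 0.1345 × 156.41 = 21.04 g

21.0 g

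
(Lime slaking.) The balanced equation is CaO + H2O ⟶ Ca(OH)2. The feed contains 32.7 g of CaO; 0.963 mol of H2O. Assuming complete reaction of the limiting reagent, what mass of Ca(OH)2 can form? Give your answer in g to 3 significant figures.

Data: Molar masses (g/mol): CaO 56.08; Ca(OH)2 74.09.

43.2 g

n(CaO) = 32.70 / 56.08 = 0.5831 mol
n(H2O) = 0.9630 mol
n/ν for CaO = 0.5831/1 = 0.5831
n/ν for H2O = 0.9630/1 = 0.9630
Smallest n/ν is CaO → limiting reagent.
n(Ca(OH)2) = (1/1) × 0.5831 = 0.5831 mol
mass = 0.5831 × 74.09 = 43.20 g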